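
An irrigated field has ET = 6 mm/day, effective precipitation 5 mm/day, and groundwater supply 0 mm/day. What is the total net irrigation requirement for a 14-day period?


Daily deficit = ET - Pe - GW = 6 - 5 - 0 = 1 mm/day
NIR = 1 * 14 = 14 mm

14.0000 mm


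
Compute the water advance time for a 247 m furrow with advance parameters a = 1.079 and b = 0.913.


t = (L/a)^(1/b)
t = (247/1.079)^(1/0.913)
t = 228.915663^(1/0.913)

384.1754 min


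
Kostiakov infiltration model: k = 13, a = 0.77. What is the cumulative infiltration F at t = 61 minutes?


F = k * t^a = 13 * 61^0.77
F = 13 * 23.697579

308.0685 mm


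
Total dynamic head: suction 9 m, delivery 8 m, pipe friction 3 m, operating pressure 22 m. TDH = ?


TDH = Hs + Hd + hf + Hp = 9 + 8 + 3 + 22 = 42

42 m


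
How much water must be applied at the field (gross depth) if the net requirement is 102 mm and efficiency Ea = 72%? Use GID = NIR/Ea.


Ea = 72% = 0.72
GID = NIR / Ea = 102 / 0.72 = 141.6667 mm

141.6667 mm


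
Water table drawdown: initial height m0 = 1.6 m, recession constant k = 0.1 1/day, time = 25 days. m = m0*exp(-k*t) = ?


m = m0 * exp(-k*t)
m = 1.6 * exp(-0.1 * 25)
m = 1.6 * exp(-2.5000)

0.1313 m


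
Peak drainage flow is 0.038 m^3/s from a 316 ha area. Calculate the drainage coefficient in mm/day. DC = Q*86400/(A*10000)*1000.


DC = Q * 86400 / (A * 10000) * 1000
DC = 0.038 * 86400 / (316 * 10000) * 1000
DC = 3283200.0000 / 3160000

1.0390 mm/day


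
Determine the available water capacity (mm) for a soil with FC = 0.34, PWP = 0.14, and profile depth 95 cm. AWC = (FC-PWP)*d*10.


AWC = (FC - PWP) * d * 10
AWC = (0.34 - 0.14) * 95 * 10
AWC = 0.2000 * 95 * 10

190.0000 mm


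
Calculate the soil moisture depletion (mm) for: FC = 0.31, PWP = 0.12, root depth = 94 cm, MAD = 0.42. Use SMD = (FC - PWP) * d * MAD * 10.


SMD = (FC - PWP) * d * MAD * 10
SMD = (0.31 - 0.12) * 94 * 0.42 * 10
SMD = 0.1900 * 94 * 0.42 * 10

75.0120 mm


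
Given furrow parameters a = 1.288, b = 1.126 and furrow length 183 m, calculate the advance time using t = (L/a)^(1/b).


t = (L/a)^(1/b)
t = (183/1.288)^(1/1.126)
t = 142.080745^(1/1.126)

81.5953 min


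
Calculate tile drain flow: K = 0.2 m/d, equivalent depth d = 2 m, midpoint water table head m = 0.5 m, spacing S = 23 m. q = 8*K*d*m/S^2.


q = 8*K*d*m/S^2
q = 8*0.2*2*0.5/23^2
q = 1.6000 / 529

0.0030 m/d


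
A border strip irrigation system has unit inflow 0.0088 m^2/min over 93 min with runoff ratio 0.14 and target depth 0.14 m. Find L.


L = q*t/((1+r)*Z)
L = 0.0088*93/((1+0.14)*0.14)
L = 0.8184/0.1596

5.1278 m


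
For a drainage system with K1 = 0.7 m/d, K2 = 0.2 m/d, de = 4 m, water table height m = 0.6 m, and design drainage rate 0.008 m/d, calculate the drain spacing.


S^2 = 8*K2*de*m/q + 4*K1*m^2/q
S^2 = 8*0.2*4*0.6/0.008 + 4*0.7*0.6^2/0.008
S = sqrt(606.0000)

24.6171 m


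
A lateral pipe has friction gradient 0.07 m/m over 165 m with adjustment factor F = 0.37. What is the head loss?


hf = J * L * F = 0.07 * 165 * 0.37 = 4.2735 m

4.2735 m


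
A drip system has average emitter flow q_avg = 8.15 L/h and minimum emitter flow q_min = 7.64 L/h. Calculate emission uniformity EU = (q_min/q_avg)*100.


EU = (q_min/q_avg)*100 = (7.64/8.15)*100 = 93.7423%

93.7423 %


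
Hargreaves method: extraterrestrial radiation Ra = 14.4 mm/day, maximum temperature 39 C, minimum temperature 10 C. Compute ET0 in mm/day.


Tmean = (Tmax + Tmin)/2 = (39 + 10)/2 = 24.5
ET0 = 0.0023 * 14.4 * (24.5 + 17.8) * sqrt(39 - 10)
ET0 = 0.0023 * 14.4 * 42.3 * 5.385165

7.5445 mm/day


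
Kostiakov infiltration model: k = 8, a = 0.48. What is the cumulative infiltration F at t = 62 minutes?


F = k * t^a = 8 * 62^0.48
F = 8 * 7.250167

58.0013 mm


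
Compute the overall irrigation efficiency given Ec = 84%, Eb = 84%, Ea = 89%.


Ec = 0.84, Eb = 0.84, Ea = 0.89
E = 0.84 * 0.84 * 0.89 * 100 = 62.7984%

62.7984 %


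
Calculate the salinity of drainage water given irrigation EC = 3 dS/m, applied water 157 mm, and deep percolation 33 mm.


EC_dw = EC_iw * D_iw / D_dw
EC_dw = 3 * 157 / 33
EC_dw = 471 / 33

14.2727 dS/m


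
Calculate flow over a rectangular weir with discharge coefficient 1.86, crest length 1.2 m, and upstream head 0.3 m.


Q = C * L * H^(3/2) = 1.86 * 1.2 * 0.3^1.5 = 1.86 * 1.2 * 0.164317

0.3668 m^3/s


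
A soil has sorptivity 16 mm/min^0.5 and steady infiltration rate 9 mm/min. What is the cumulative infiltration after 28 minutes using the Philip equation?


F = S*sqrt(t) + A*t
F = 16*sqrt(28) + 9*28
F = 16*5.291503 + 252

336.6640 mm


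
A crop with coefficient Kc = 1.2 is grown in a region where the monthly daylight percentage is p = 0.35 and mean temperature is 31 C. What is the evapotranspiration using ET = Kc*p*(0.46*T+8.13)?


ET = Kc * p * (0.46*T + 8.13)
ET = 1.2 * 0.35 * (0.46*31 + 8.13)
ET = 1.2 * 0.35 * 22.3900

9.4038 mm/day


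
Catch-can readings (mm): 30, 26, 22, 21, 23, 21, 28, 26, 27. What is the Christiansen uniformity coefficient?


mean = 24.888889 mm
MAD = 2.790123 mm
CU = (1 - 2.790123/24.888889)*100

88.7897 %


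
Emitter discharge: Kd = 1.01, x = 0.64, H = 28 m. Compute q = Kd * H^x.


q = Kd * H^x = 1.01 * 28^0.64 = 1.01 * 8.436866

8.5212 L/h


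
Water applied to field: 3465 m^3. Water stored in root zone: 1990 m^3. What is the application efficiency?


Ea = V_root / V_field * 100 = 1990 / 3465 * 100 = 57.4315%

57.4315 %


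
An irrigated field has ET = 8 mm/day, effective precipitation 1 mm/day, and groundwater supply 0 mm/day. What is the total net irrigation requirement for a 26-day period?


Daily deficit = ET - Pe - GW = 8 - 1 - 0 = 7 mm/day
NIR = 7 * 26 = 182 mm

182.0000 mm


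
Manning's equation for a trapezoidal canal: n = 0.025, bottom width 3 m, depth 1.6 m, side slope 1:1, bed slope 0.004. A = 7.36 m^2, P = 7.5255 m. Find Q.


R = A/P = 7.36/7.5255 = 0.978008
Q = (1/0.025) * 7.36 * 0.978008^(2/3) * 0.004^0.5

18.3455 m^3/s


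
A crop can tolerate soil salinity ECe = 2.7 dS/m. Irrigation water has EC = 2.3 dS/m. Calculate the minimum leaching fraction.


LR = ECiw / (5*ECe - ECiw)
LR = 2.3 / (5*2.7 - 2.3)
LR = 2.3 / 11.2000

0.2054


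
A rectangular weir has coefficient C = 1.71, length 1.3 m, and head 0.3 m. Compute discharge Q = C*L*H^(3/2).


Q = C * L * H^(3/2) = 1.71 * 1.3 * 0.3^1.5 = 1.71 * 1.3 * 0.164317

0.3653 m^3/s


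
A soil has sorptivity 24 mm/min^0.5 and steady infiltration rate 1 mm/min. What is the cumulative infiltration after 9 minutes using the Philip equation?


F = S*sqrt(t) + A*t
F = 24*sqrt(9) + 1*9
F = 24*3.000000 + 9

81.0000 mm


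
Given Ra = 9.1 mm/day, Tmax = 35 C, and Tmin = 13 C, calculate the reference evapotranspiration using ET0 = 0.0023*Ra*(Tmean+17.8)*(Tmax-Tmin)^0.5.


Tmean = (Tmax + Tmin)/2 = (35 + 13)/2 = 24.0
ET0 = 0.0023 * 9.1 * (24.0 + 17.8) * sqrt(35 - 13)
ET0 = 0.0023 * 9.1 * 41.8 * 4.690416

4.1035 mm/day


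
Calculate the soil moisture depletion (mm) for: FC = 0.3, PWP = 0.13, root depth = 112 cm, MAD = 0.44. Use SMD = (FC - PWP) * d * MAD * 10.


SMD = (FC - PWP) * d * MAD * 10
SMD = (0.3 - 0.13) * 112 * 0.44 * 10
SMD = 0.1700 * 112 * 0.44 * 10

83.7760 mm


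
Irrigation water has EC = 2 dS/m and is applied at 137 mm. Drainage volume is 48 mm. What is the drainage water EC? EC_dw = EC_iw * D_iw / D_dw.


EC_dw = EC_iw * D_iw / D_dw
EC_dw = 2 * 137 / 48
EC_dw = 274 / 48

5.7083 dS/m


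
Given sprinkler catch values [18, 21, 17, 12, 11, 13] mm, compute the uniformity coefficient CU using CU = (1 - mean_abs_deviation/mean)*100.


mean = 15.333333 mm
MAD = 3.333333 mm
CU = (1 - 3.333333/15.333333)*100

78.2609 %


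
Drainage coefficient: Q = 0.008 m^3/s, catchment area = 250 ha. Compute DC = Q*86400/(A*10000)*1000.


DC = Q * 86400 / (A * 10000) * 1000
DC = 0.008 * 86400 / (250 * 10000) * 1000
DC = 691200.0000 / 2500000

0.2765 mm/day


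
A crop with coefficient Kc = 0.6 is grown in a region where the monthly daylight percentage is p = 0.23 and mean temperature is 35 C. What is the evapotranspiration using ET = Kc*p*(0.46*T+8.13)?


ET = Kc * p * (0.46*T + 8.13)
ET = 0.6 * 0.23 * (0.46*35 + 8.13)
ET = 0.6 * 0.23 * 24.2300

3.3437 mm/day


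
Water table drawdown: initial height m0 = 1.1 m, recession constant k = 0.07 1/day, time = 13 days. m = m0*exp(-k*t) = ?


m = m0 * exp(-k*t)
m = 1.1 * exp(-0.07 * 13)
m = 1.1 * exp(-0.9100)

0.4428 m


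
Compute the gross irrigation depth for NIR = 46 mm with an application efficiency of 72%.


Ea = 72% = 0.72
GID = NIR / Ea = 46 / 0.72 = 63.8889 mm

63.8889 mm


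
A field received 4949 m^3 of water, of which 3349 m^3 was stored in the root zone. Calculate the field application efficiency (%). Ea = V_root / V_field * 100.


Ea = V_root / V_field * 100 = 3349 / 4949 * 100 = 67.6702%

67.6702 %


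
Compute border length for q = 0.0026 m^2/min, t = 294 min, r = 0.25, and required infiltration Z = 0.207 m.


L = q*t/((1+r)*Z)
L = 0.0026*294/((1+0.25)*0.207)
L = 0.7644/0.25875

2.9542 m


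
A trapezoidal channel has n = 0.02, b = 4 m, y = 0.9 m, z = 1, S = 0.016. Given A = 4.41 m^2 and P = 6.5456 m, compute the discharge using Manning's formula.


R = A/P = 4.41/6.5456 = 0.673735
Q = (1/0.02) * 4.41 * 0.673735^(2/3) * 0.016^0.5

21.4352 m^3/s


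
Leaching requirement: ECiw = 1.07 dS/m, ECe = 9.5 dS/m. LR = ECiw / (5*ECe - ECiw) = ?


LR = ECiw / (5*ECe - ECiw)
LR = 1.07 / (5*9.5 - 1.07)
LR = 1.07 / 46.4300

0.0230


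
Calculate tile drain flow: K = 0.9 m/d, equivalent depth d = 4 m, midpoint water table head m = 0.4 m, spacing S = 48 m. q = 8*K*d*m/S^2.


q = 8*K*d*m/S^2
q = 8*0.9*4*0.4/48^2
q = 11.5200 / 2304

0.0050 m/d


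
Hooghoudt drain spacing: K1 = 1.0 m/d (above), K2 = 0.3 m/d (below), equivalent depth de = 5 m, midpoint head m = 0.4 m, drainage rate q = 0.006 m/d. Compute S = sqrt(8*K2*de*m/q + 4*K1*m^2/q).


S^2 = 8*K2*de*m/q + 4*K1*m^2/q
S^2 = 8*0.3*5*0.4/0.006 + 4*1.0*0.4^2/0.006
S = sqrt(906.6667)

30.1109 m


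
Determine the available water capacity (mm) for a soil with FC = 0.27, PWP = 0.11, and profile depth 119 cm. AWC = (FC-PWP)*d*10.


AWC = (FC - PWP) * d * 10
AWC = (0.27 - 0.11) * 119 * 10
AWC = 0.1600 * 119 * 10

190.4000 mm


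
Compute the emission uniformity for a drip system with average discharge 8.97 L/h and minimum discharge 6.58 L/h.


EU = (q_min/q_avg)*100 = (6.58/8.97)*100 = 73.3556%

73.3556 %


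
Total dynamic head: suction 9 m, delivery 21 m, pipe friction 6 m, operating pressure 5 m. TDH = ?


TDH = Hs + Hd + hf + Hp = 9 + 21 + 6 + 5 = 41

41 m


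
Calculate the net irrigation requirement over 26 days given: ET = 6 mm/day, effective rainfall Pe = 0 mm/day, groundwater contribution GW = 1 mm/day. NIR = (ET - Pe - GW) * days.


Daily deficit = ET - Pe - GW = 6 - 0 - 1 = 5 mm/day
NIR = 5 * 26 = 130 mm

130.0000 mm


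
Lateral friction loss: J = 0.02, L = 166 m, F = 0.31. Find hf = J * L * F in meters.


hf = J * L * F = 0.02 * 166 * 0.31 = 1.0292 m

1.0292 m


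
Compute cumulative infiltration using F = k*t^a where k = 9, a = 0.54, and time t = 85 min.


F = k * t^a = 9 * 85^0.54
F = 9 * 11.012508

99.1126 mm


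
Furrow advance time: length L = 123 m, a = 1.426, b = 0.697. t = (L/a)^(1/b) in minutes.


t = (L/a)^(1/b)
t = (123/1.426)^(1/0.697)
t = 86.255259^(1/0.697)

598.8399 min


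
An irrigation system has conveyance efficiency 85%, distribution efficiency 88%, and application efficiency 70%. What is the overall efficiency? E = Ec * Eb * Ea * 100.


Ec = 0.85, Eb = 0.88, Ea = 0.7
E = 0.85 * 0.88 * 0.7 * 100 = 52.3600%

52.3600 %


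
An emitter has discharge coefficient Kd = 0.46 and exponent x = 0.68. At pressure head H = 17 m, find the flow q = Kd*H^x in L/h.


q = Kd * H^x = 0.46 * 17^0.68 = 0.46 * 6.866023

3.1584 L/h


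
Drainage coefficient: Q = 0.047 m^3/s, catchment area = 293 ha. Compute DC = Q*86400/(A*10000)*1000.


DC = Q * 86400 / (A * 10000) * 1000
DC = 0.047 * 86400 / (293 * 10000) * 1000
DC = 4060800.0000 / 2930000

1.3859 mm/day


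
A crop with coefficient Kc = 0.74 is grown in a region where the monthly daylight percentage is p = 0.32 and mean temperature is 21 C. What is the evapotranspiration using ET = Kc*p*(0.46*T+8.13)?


ET = Kc * p * (0.46*T + 8.13)
ET = 0.74 * 0.32 * (0.46*21 + 8.13)
ET = 0.74 * 0.32 * 17.7900

4.2127 mm/day


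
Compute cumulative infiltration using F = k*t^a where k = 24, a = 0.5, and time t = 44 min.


F = k * t^a = 24 * 44^0.5
F = 24 * 6.633250

159.1980 mm


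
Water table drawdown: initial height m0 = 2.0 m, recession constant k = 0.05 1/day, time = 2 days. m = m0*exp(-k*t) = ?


m = m0 * exp(-k*t)
m = 2.0 * exp(-0.05 * 2)
m = 2.0 * exp(-0.1000)

1.8097 m


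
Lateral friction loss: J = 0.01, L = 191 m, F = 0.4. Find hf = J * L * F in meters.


hf = J * L * F = 0.01 * 191 * 0.4 = 0.7640 m

0.7640 m


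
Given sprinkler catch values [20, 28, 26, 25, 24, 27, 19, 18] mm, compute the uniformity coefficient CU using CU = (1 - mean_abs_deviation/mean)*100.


mean = 23.375000 mm
MAD = 3.281250 mm
CU = (1 - 3.281250/23.375000)*100

85.9626 %


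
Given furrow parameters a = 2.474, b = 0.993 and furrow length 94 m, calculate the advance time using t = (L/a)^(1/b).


t = (L/a)^(1/b)
t = (94/2.474)^(1/0.993)
t = 37.995150^(1/0.993)

38.9820 min


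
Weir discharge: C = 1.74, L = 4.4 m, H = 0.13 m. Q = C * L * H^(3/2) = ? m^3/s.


Q = C * L * H^(3/2) = 1.74 * 4.4 * 0.13^1.5 = 1.74 * 4.4 * 0.046872

0.3589 m^3/s


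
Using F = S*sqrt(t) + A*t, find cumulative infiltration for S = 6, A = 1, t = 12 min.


F = S*sqrt(t) + A*t
F = 6*sqrt(12) + 1*12
F = 6*3.464102 + 12

32.7846 mm


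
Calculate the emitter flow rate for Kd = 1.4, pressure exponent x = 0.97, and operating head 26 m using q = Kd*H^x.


q = Kd * H^x = 1.4 * 26^0.97 = 1.4 * 23.578933

33.0105 L/h


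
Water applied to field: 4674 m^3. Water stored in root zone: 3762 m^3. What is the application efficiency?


Ea = V_root / V_field * 100 = 3762 / 4674 * 100 = 80.4878%

80.4878 %


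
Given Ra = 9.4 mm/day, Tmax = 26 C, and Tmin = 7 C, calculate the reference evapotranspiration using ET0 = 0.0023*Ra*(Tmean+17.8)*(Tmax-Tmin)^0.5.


Tmean = (Tmax + Tmin)/2 = (26 + 7)/2 = 16.5
ET0 = 0.0023 * 9.4 * (16.5 + 17.8) * sqrt(26 - 7)
ET0 = 0.0023 * 9.4 * 34.3 * 4.358899

3.2324 mm/day


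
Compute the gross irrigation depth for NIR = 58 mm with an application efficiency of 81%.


Ea = 81% = 0.81
GID = NIR / Ea = 58 / 0.81 = 71.6049 mm

71.6049 mm


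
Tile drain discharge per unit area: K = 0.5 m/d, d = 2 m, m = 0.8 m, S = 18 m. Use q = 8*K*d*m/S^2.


q = 8*K*d*m/S^2
q = 8*0.5*2*0.8/18^2
q = 6.4000 / 324

0.0198 m/d


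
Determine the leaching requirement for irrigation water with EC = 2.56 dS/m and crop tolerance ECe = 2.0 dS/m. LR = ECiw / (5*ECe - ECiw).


LR = ECiw / (5*ECe - ECiw)
LR = 2.56 / (5*2.0 - 2.56)
LR = 2.56 / 7.4400

0.3441


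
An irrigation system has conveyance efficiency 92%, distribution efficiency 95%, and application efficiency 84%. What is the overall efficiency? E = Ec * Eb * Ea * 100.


Ec = 0.92, Eb = 0.95, Ea = 0.84
E = 0.92 * 0.95 * 0.84 * 100 = 73.4160%

73.4160 %


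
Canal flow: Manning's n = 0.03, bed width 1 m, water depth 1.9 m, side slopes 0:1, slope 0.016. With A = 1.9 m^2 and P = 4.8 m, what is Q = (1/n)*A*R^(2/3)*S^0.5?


R = A/P = 1.9/4.8 = 0.395833
Q = (1/0.03) * 1.9 * 0.395833^(2/3) * 0.016^0.5

4.3188 m^3/s


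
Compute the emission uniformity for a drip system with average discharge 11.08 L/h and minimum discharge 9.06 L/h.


EU = (q_min/q_avg)*100 = (9.06/11.08)*100 = 81.7690%

81.7690 %


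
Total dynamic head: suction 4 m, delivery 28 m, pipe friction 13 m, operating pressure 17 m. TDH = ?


TDH = Hs + Hd + hf + Hp = 4 + 28 + 13 + 17 = 62

62 m


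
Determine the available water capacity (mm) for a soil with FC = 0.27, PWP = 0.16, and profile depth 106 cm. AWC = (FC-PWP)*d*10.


AWC = (FC - PWP) * d * 10
AWC = (0.27 - 0.16) * 106 * 10
AWC = 0.1100 * 106 * 10

116.6000 mm


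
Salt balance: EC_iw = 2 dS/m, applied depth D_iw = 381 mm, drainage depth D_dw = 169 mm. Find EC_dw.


EC_dw = EC_iw * D_iw / D_dw
EC_dw = 2 * 381 / 169
EC_dw = 762 / 169

4.5089 dS/m


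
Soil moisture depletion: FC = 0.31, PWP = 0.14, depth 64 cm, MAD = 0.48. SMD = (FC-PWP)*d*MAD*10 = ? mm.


SMD = (FC - PWP) * d * MAD * 10
SMD = (0.31 - 0.14) * 64 * 0.48 * 10
SMD = 0.1700 * 64 * 0.48 * 10

52.2240 mm


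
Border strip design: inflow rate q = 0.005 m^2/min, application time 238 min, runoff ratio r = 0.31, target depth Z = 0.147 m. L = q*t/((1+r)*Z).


L = q*t/((1+r)*Z)
L = 0.005*238/((1+0.31)*0.147)
L = 1.19/0.19257

6.1796 m


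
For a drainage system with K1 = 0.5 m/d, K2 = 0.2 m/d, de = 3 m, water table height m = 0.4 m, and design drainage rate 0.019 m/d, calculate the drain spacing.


S^2 = 8*K2*de*m/q + 4*K1*m^2/q
S^2 = 8*0.2*3*0.4/0.019 + 4*0.5*0.4^2/0.019
S = sqrt(117.8947)

10.8579 m


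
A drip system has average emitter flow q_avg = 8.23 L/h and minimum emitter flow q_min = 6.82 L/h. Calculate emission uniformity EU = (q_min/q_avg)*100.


EU = (q_min/q_avg)*100 = (6.82/8.23)*100 = 82.8676%

82.8676 %


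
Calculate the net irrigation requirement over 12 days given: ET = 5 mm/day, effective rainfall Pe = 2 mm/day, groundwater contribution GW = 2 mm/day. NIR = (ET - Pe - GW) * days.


Daily deficit = ET - Pe - GW = 5 - 2 - 2 = 1 mm/day
NIR = 1 * 12 = 12 mm

12.0000 mm


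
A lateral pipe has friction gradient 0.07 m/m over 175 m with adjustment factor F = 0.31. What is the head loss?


hf = J * L * F = 0.07 * 175 * 0.31 = 3.7975 m

3.7975 m


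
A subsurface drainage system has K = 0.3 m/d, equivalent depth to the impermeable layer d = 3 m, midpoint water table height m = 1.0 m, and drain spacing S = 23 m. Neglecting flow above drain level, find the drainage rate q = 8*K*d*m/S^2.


q = 8*K*d*m/S^2
q = 8*0.3*3*1.0/23^2
q = 7.2000 / 529

0.0136 m/d


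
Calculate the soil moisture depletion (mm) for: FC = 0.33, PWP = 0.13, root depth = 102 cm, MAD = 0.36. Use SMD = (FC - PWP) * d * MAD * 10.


SMD = (FC - PWP) * d * MAD * 10
SMD = (0.33 - 0.13) * 102 * 0.36 * 10
SMD = 0.2000 * 102 * 0.36 * 10

73.4400 mm


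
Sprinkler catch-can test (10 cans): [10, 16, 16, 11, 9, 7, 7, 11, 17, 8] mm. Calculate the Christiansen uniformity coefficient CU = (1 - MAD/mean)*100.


mean = 11.200000 mm
MAD = 3.080000 mm
CU = (1 - 3.080000/11.200000)*100

72.5000 %


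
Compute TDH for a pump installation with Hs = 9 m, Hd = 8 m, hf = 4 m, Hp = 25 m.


TDH = Hs + Hd + hf + Hp = 9 + 8 + 4 + 25 = 46

46 m


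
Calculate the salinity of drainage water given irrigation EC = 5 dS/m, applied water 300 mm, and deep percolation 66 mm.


EC_dw = EC_iw * D_iw / D_dw
EC_dw = 5 * 300 / 66
EC_dw = 1500 / 66

22.7273 dS/m


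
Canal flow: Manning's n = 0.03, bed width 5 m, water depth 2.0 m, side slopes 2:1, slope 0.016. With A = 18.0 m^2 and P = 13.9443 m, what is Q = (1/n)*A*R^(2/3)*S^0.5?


R = A/P = 18.0/13.9443 = 1.290850
Q = (1/0.03) * 18.0 * 1.290850^(2/3) * 0.016^0.5

89.9764 m^3/s


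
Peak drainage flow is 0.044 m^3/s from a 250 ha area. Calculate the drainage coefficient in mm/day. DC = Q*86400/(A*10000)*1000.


DC = Q * 86400 / (A * 10000) * 1000
DC = 0.044 * 86400 / (250 * 10000) * 1000
DC = 3801600.0000 / 2500000

1.5206 mm/day


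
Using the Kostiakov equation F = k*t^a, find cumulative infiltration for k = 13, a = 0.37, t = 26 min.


F = k * t^a = 13 * 26^0.37
F = 13 * 3.338414

43.3994 mm


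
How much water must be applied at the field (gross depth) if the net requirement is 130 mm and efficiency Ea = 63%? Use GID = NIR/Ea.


Ea = 63% = 0.63
GID = NIR / Ea = 130 / 0.63 = 206.3492 mm

206.3492 mm


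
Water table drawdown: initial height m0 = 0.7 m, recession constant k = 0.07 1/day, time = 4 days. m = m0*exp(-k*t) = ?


m = m0 * exp(-k*t)
m = 0.7 * exp(-0.07 * 4)
m = 0.7 * exp(-0.2800)

0.5290 m


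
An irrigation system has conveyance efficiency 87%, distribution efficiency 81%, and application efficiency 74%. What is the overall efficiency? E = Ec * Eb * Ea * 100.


Ec = 0.87, Eb = 0.81, Ea = 0.74
E = 0.87 * 0.81 * 0.74 * 100 = 52.1478%

52.1478 %


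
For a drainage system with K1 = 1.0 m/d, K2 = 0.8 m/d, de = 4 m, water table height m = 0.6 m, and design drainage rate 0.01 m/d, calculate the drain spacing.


S^2 = 8*K2*de*m/q + 4*K1*m^2/q
S^2 = 8*0.8*4*0.6/0.01 + 4*1.0*0.6^2/0.01
S = sqrt(1680.0000)

40.9878 m


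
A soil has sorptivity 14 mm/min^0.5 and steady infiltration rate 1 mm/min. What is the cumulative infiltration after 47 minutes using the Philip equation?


F = S*sqrt(t) + A*t
F = 14*sqrt(47) + 1*47
F = 14*6.855655 + 47

142.9792 mm


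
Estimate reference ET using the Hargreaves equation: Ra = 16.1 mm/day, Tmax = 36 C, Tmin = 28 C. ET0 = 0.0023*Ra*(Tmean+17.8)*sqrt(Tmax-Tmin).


Tmean = (Tmax + Tmin)/2 = (36 + 28)/2 = 32.0
ET0 = 0.0023 * 16.1 * (32.0 + 17.8) * sqrt(36 - 28)
ET0 = 0.0023 * 16.1 * 49.8 * 2.828427

5.2159 mm/day


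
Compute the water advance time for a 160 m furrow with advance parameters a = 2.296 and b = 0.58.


t = (L/a)^(1/b)
t = (160/2.296)^(1/0.58)
t = 69.686411^(1/0.58)

1506.0575 min


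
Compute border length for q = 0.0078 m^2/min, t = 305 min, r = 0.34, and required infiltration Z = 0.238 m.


L = q*t/((1+r)*Z)
L = 0.0078*305/((1+0.34)*0.238)
L = 2.379/0.31892

7.4596 m


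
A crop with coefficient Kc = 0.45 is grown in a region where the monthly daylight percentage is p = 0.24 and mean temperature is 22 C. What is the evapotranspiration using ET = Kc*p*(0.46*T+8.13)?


ET = Kc * p * (0.46*T + 8.13)
ET = 0.45 * 0.24 * (0.46*22 + 8.13)
ET = 0.45 * 0.24 * 18.2500

1.9710 mm/day


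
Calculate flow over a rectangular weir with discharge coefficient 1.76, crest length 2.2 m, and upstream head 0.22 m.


Q = C * L * H^(3/2) = 1.76 * 2.2 * 0.22^1.5 = 1.76 * 2.2 * 0.103189

0.3995 m^3/s


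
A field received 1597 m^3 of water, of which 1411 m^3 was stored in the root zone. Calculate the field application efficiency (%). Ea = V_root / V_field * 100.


Ea = V_root / V_field * 100 = 1411 / 1597 * 100 = 88.3532%

88.3532 %


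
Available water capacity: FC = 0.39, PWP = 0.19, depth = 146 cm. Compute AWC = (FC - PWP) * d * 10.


AWC = (FC - PWP) * d * 10
AWC = (0.39 - 0.19) * 146 * 10
AWC = 0.2000 * 146 * 10

292.0000 mm


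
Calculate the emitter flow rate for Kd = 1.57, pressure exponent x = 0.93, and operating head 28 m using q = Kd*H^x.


q = Kd * H^x = 1.57 * 28^0.93 = 1.57 * 22.174660

34.8142 L/h


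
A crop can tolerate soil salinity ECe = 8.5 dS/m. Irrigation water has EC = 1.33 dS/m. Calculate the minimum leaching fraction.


LR = ECiw / (5*ECe - ECiw)
LR = 1.33 / (5*8.5 - 1.33)
LR = 1.33 / 41.1700

0.0323


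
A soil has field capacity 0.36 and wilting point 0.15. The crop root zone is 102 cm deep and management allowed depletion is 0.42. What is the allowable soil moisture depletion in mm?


SMD = (FC - PWP) * d * MAD * 10
SMD = (0.36 - 0.15) * 102 * 0.42 * 10
SMD = 0.2100 * 102 * 0.42 * 10

89.9640 mm


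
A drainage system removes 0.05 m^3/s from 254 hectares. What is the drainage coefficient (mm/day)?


DC = Q * 86400 / (A * 10000) * 1000
DC = 0.05 * 86400 / (254 * 10000) * 1000
DC = 4320000.0000 / 2540000

1.7008 mm/day


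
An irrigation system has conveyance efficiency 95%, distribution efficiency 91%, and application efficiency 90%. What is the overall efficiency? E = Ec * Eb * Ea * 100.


Ec = 0.95, Eb = 0.91, Ea = 0.9
E = 0.95 * 0.91 * 0.9 * 100 = 77.8050%

77.8050 %


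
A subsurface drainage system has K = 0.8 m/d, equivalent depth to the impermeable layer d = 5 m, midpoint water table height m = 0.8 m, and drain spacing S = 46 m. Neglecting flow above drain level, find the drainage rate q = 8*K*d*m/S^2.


q = 8*K*d*m/S^2
q = 8*0.8*5*0.8/46^2
q = 25.6000 / 2116

0.0121 m/d


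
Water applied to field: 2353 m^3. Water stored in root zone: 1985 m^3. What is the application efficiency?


Ea = V_root / V_field * 100 = 1985 / 2353 * 100 = 84.3604%

84.3604 %


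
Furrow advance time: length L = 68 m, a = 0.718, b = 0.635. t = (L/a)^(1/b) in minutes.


t = (L/a)^(1/b)
t = (68/0.718)^(1/0.635)
t = 94.707521^(1/0.635)

1295.4376 min


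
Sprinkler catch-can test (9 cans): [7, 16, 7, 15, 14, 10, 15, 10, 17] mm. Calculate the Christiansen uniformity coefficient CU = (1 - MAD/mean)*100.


mean = 12.333333 mm
MAD = 3.407407 mm
CU = (1 - 3.407407/12.333333)*100

72.3724 %


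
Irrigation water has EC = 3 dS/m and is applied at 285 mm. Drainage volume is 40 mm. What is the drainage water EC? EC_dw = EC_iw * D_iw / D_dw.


EC_dw = EC_iw * D_iw / D_dw
EC_dw = 3 * 285 / 40
EC_dw = 855 / 40

21.3750 dS/m


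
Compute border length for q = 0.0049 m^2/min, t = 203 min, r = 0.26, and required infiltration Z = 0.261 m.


L = q*t/((1+r)*Z)
L = 0.0049*203/((1+0.26)*0.261)
L = 0.9947/0.32886

3.0247 m


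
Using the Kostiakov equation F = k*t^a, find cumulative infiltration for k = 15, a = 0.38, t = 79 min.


F = k * t^a = 15 * 79^0.38
F = 15 * 5.261363

78.9204 mm


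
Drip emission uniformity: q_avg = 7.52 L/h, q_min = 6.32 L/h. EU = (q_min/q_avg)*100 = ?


EU = (q_min/q_avg)*100 = (6.32/7.52)*100 = 84.0426%

84.0426 %


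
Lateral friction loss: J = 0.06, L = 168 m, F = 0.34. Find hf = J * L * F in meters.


hf = J * L * F = 0.06 * 168 * 0.34 = 3.4272 m

3.4272 m


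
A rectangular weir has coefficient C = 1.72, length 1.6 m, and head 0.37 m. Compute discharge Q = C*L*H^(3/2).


Q = C * L * H^(3/2) = 1.72 * 1.6 * 0.37^1.5 = 1.72 * 1.6 * 0.225062

0.6194 m^3/s


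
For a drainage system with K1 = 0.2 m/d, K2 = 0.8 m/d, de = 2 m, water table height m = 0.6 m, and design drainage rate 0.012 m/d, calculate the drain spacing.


S^2 = 8*K2*de*m/q + 4*K1*m^2/q
S^2 = 8*0.8*2*0.6/0.012 + 4*0.2*0.6^2/0.012
S = sqrt(664.0000)

25.7682 m


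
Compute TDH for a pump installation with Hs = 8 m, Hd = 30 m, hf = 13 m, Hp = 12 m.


TDH = Hs + Hd + hf + Hp = 8 + 30 + 13 + 12 = 63

63 m


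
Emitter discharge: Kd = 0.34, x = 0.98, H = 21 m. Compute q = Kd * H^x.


q = Kd * H^x = 0.34 * 21^0.98 = 0.34 * 19.759453

6.7182 L/h


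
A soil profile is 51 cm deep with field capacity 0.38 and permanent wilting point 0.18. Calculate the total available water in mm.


AWC = (FC - PWP) * d * 10
AWC = (0.38 - 0.18) * 51 * 10
AWC = 0.2000 * 51 * 10

102.0000 mm


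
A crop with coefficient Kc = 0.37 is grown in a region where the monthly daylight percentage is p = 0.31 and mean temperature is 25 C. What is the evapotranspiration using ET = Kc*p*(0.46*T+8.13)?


ET = Kc * p * (0.46*T + 8.13)
ET = 0.37 * 0.31 * (0.46*25 + 8.13)
ET = 0.37 * 0.31 * 19.6300

2.2516 mm/day


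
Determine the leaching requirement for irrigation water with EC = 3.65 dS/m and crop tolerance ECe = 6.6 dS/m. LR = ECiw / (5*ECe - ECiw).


LR = ECiw / (5*ECe - ECiw)
LR = 3.65 / (5*6.6 - 3.65)
LR = 3.65 / 29.3500

0.1244


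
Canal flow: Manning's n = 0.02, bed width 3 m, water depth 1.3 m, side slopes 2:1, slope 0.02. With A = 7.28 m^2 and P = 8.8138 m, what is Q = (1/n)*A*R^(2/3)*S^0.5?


R = A/P = 7.28/8.8138 = 0.825977
Q = (1/0.02) * 7.28 * 0.825977^(2/3) * 0.02^0.5

45.3171 m^3/s


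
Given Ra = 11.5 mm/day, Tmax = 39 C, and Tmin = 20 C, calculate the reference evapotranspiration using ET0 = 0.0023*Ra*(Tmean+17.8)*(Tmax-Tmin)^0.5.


Tmean = (Tmax + Tmin)/2 = (39 + 20)/2 = 29.5
ET0 = 0.0023 * 11.5 * (29.5 + 17.8) * sqrt(39 - 20)
ET0 = 0.0023 * 11.5 * 47.3 * 4.358899

5.4534 mm/day


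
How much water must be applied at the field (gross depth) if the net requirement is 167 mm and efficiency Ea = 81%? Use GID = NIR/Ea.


Ea = 81% = 0.81
GID = NIR / Ea = 167 / 0.81 = 206.1728 mm

206.1728 mm


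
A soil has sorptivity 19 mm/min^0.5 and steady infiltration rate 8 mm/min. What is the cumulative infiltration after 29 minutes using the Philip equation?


F = S*sqrt(t) + A*t
F = 19*sqrt(29) + 8*29
F = 19*5.385165 + 232

334.3181 mm


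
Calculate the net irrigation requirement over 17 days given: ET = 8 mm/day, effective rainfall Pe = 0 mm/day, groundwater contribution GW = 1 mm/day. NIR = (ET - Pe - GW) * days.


Daily deficit = ET - Pe - GW = 8 - 0 - 1 = 7 mm/day
NIR = 7 * 17 = 119 mm

119.0000 mm


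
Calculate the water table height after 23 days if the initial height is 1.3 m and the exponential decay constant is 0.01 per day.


m = m0 * exp(-k*t)
m = 1.3 * exp(-0.01 * 23)
m = 1.3 * exp(-0.2300)

1.0329 m


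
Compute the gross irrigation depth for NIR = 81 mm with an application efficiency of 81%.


Ea = 81% = 0.81
GID = NIR / Ea = 81 / 0.81 = 100.0000 mm

100.0000 mm


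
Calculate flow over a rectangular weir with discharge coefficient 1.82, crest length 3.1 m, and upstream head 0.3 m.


Q = C * L * H^(3/2) = 1.82 * 3.1 * 0.3^1.5 = 1.82 * 3.1 * 0.164317

0.9271 m^3/s


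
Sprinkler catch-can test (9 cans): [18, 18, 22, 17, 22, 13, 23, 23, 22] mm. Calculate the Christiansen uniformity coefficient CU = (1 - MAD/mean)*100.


mean = 19.777778 mm
MAD = 2.913580 mm
CU = (1 - 2.913580/19.777778)*100

85.2684 %


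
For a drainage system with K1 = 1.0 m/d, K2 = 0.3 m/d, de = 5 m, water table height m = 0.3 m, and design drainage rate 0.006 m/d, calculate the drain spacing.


S^2 = 8*K2*de*m/q + 4*K1*m^2/q
S^2 = 8*0.3*5*0.3/0.006 + 4*1.0*0.3^2/0.006
S = sqrt(660.0000)

25.6905 m


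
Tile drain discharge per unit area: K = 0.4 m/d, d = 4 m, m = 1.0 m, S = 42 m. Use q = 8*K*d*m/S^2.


q = 8*K*d*m/S^2
q = 8*0.4*4*1.0/42^2
q = 12.8000 / 1764

0.0073 m/d


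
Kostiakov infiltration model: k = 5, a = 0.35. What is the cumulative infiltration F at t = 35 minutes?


F = k * t^a = 5 * 35^0.35
F = 5 * 3.470754

17.3538 mm


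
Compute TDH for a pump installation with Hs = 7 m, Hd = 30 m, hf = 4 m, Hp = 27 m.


TDH = Hs + Hd + hf + Hp = 7 + 30 + 4 + 27 = 68

68 m


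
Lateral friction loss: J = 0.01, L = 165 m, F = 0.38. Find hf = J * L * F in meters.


hf = J * L * F = 0.01 * 165 * 0.38 = 0.6270 m

0.6270 m


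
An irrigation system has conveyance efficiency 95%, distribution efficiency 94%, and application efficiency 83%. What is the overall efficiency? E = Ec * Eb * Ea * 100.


Ec = 0.95, Eb = 0.94, Ea = 0.83
E = 0.95 * 0.94 * 0.83 * 100 = 74.1190%

74.1190 %


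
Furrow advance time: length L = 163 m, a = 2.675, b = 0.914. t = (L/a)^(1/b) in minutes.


t = (L/a)^(1/b)
t = (163/2.675)^(1/0.914)
t = 60.934579^(1/0.914)

89.7026 min


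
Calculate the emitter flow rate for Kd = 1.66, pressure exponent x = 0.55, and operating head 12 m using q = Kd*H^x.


q = Kd * H^x = 1.66 * 12^0.55 = 1.66 * 3.922380

6.5112 L/h


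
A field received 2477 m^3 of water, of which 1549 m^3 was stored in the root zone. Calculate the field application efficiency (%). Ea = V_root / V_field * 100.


Ea = V_root / V_field * 100 = 1549 / 2477 * 100 = 62.5353%

62.5353 %


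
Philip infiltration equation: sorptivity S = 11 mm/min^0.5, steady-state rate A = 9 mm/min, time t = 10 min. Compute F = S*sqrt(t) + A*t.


F = S*sqrt(t) + A*t
F = 11*sqrt(10) + 9*10
F = 11*3.162278 + 90

124.7851 mm


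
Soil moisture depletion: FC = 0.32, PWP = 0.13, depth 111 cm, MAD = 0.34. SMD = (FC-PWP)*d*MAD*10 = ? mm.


SMD = (FC - PWP) * d * MAD * 10
SMD = (0.32 - 0.13) * 111 * 0.34 * 10
SMD = 0.1900 * 111 * 0.34 * 10

71.7060 mm


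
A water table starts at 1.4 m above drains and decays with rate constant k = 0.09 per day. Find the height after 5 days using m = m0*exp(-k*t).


m = m0 * exp(-k*t)
m = 1.4 * exp(-0.09 * 5)
m = 1.4 * exp(-0.4500)

0.8927 m


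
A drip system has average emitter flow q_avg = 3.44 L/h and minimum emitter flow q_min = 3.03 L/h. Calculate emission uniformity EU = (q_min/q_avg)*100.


EU = (q_min/q_avg)*100 = (3.03/3.44)*100 = 88.0814%

88.0814 %


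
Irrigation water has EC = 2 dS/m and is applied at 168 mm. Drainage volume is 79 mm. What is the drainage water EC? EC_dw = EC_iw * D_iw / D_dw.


EC_dw = EC_iw * D_iw / D_dw
EC_dw = 2 * 168 / 79
EC_dw = 336 / 79

4.2532 dS/m


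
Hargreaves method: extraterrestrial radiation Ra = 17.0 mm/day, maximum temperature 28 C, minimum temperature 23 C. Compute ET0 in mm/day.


Tmean = (Tmax + Tmin)/2 = (28 + 23)/2 = 25.5
ET0 = 0.0023 * 17.0 * (25.5 + 17.8) * sqrt(28 - 23)
ET0 = 0.0023 * 17.0 * 43.3 * 2.236068

3.7857 mm/day


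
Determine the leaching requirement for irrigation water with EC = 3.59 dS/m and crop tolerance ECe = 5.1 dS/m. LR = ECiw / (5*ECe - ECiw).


LR = ECiw / (5*ECe - ECiw)
LR = 3.59 / (5*5.1 - 3.59)
LR = 3.59 / 21.9100

0.1639


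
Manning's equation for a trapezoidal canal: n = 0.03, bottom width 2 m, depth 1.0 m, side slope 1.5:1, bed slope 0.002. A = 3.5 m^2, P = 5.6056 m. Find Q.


R = A/P = 3.5/5.6056 = 0.624376
Q = (1/0.03) * 3.5 * 0.624376^(2/3) * 0.002^0.5

3.8115 m^3/s


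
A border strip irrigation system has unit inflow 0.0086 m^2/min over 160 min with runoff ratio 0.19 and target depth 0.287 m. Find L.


L = q*t/((1+r)*Z)
L = 0.0086*160/((1+0.19)*0.287)
L = 1.376/0.34153

4.0289 m


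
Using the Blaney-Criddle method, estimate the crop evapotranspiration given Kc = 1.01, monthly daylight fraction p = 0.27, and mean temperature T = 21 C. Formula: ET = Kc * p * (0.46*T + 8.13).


ET = Kc * p * (0.46*T + 8.13)
ET = 1.01 * 0.27 * (0.46*21 + 8.13)
ET = 1.01 * 0.27 * 17.7900

4.8513 mm/day


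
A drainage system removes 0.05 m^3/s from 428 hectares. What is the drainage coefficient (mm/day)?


DC = Q * 86400 / (A * 10000) * 1000
DC = 0.05 * 86400 / (428 * 10000) * 1000
DC = 4320000.0000 / 4280000

1.0093 mm/day


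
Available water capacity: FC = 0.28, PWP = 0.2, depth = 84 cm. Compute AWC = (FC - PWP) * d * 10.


AWC = (FC - PWP) * d * 10
AWC = (0.28 - 0.2) * 84 * 10
AWC = 0.0800 * 84 * 10

67.2000 mm


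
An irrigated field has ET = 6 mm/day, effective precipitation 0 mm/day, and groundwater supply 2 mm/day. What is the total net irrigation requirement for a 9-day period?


Daily deficit = ET - Pe - GW = 6 - 0 - 2 = 4 mm/day
NIR = 4 * 9 = 36 mm

36.0000 mm


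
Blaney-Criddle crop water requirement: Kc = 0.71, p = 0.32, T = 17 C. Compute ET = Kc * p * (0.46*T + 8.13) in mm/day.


ET = Kc * p * (0.46*T + 8.13)
ET = 0.71 * 0.32 * (0.46*17 + 8.13)
ET = 0.71 * 0.32 * 15.9500

3.6238 mm/day


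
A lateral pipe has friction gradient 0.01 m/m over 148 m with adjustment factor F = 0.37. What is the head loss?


hf = J * L * F = 0.01 * 148 * 0.37 = 0.5476 m

0.5476 m


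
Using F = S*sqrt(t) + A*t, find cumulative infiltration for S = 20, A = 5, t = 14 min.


F = S*sqrt(t) + A*t
F = 20*sqrt(14) + 5*14
F = 20*3.741657 + 70

144.8331 mm


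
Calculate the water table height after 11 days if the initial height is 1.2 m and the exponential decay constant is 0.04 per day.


m = m0 * exp(-k*t)
m = 1.2 * exp(-0.04 * 11)
m = 1.2 * exp(-0.4400)

0.7728 m


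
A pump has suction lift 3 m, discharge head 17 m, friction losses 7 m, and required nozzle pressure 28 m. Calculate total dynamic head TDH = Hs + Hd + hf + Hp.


TDH = Hs + Hd + hf + Hp = 3 + 17 + 7 + 28 = 55

55 m


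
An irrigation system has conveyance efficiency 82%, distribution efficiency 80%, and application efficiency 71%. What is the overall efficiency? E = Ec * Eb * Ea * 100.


Ec = 0.82, Eb = 0.8, Ea = 0.71
E = 0.82 * 0.8 * 0.71 * 100 = 46.5760%

46.5760 %


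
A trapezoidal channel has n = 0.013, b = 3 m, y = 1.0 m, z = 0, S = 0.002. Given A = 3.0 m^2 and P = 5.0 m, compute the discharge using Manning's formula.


R = A/P = 3.0/5.0 = 0.600000
Q = (1/0.013) * 3.0 * 0.600000^(2/3) * 0.002^0.5

7.3417 m^3/s


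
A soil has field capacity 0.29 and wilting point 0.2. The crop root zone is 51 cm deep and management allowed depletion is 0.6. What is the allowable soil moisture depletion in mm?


SMD = (FC - PWP) * d * MAD * 10
SMD = (0.29 - 0.2) * 51 * 0.6 * 10
SMD = 0.0900 * 51 * 0.6 * 10

27.5400 mm


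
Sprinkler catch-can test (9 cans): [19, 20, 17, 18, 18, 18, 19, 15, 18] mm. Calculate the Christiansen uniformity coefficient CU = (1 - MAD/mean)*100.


mean = 18.000000 mm
MAD = 0.888889 mm
CU = (1 - 0.888889/18.000000)*100

95.0617 %


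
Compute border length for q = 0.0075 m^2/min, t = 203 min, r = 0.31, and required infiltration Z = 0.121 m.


L = q*t/((1+r)*Z)
L = 0.0075*203/((1+0.31)*0.121)
L = 1.5225/0.15851

9.6051 m


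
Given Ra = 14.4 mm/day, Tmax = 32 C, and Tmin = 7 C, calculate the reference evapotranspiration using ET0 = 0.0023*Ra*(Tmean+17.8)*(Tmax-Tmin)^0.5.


Tmean = (Tmax + Tmin)/2 = (32 + 7)/2 = 19.5
ET0 = 0.0023 * 14.4 * (19.5 + 17.8) * sqrt(32 - 7)
ET0 = 0.0023 * 14.4 * 37.3 * 5.000000

6.1769 mm/day


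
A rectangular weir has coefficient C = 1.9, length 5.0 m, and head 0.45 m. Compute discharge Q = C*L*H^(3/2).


Q = C * L * H^(3/2) = 1.9 * 5.0 * 0.45^1.5 = 1.9 * 5.0 * 0.301869

2.8678 m^3/s


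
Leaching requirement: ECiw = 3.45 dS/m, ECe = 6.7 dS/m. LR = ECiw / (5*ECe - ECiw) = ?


LR = ECiw / (5*ECe - ECiw)
LR = 3.45 / (5*6.7 - 3.45)
LR = 3.45 / 30.0500

0.1148


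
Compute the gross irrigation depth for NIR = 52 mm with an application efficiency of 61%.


Ea = 61% = 0.61
GID = NIR / Ea = 52 / 0.61 = 85.2459 mm

85.2459 mm


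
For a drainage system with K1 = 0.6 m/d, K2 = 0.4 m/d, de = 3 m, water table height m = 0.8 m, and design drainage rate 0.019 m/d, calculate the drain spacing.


S^2 = 8*K2*de*m/q + 4*K1*m^2/q
S^2 = 8*0.4*3*0.8/0.019 + 4*0.6*0.8^2/0.019
S = sqrt(485.0526)

22.0239 m


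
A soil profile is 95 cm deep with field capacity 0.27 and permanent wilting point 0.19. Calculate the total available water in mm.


AWC = (FC - PWP) * d * 10
AWC = (0.27 - 0.19) * 95 * 10
AWC = 0.0800 * 95 * 10

76.0000 mm


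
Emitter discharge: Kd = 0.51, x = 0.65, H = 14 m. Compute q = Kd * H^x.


q = Kd * H^x = 0.51 * 14^0.65 = 0.51 * 5.558828

2.8350 L/h


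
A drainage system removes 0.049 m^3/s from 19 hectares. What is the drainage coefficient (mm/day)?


DC = Q * 86400 / (A * 10000) * 1000
DC = 0.049 * 86400 / (19 * 10000) * 1000
DC = 4233600.0000 / 190000

22.2821 mm/day


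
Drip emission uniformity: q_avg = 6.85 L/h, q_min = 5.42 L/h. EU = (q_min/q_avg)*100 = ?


EU = (q_min/q_avg)*100 = (5.42/6.85)*100 = 79.1241%

79.1241 %


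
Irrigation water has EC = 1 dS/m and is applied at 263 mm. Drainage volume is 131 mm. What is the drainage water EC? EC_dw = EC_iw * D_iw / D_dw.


EC_dw = EC_iw * D_iw / D_dw
EC_dw = 1 * 263 / 131
EC_dw = 263 / 131

2.0076 dS/m


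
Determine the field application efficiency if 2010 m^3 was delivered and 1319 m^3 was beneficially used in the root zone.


Ea = V_root / V_field * 100 = 1319 / 2010 * 100 = 65.6219%

65.6219 %


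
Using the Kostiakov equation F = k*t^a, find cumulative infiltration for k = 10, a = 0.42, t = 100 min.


F = k * t^a = 10 * 100^0.42
F = 10 * 6.918310

69.1831 mm


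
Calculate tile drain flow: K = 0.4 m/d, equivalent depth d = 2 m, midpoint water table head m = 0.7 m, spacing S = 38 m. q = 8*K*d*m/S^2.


q = 8*K*d*m/S^2
q = 8*0.4*2*0.7/38^2
q = 4.4800 / 1444

0.0031 m/d


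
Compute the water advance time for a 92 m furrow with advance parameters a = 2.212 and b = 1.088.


t = (L/a)^(1/b)
t = (92/2.212)^(1/1.088)
t = 41.591320^(1/1.088)

30.7648 min
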